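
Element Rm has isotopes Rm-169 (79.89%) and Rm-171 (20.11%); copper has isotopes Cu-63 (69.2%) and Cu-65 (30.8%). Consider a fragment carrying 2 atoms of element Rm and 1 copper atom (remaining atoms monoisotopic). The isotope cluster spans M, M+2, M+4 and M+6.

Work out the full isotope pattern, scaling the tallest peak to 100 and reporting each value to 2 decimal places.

Element Rm pattern (n=2): 0.63824121 : 0.32131758 : 0.04044121
Copper pattern (n=1): 0.6920 : 0.3080
Convolve the two distributions (both contribute in 2-u steps):
  M: 0.63824121×0.6920 = 0.441663
  M+2: 0.63824121×0.3080 + 0.32131758×0.6920 = 0.418930
  M+4: 0.32131758×0.3080 + 0.04044121×0.6920 = 0.126951
  M+6: 0.04044121×0.3080 = 0.012456
Scale to base peak (0.441663) = 100: 100.00 : 94.85 : 28.74 : 2.82

100.00 : 94.85 : 28.74 : 2.82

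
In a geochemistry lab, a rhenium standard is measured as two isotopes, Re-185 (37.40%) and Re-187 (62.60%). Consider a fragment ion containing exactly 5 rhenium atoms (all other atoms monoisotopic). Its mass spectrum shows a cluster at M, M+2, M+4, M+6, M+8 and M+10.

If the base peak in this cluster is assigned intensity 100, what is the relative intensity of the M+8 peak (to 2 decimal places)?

Binomial terms of (0.3740 + 0.6260)^5: M 0.0073, M+2 0.0612, M+4 0.2050, M+6 0.3431, M+8 0.2872, M+10 0.0961 → M+6 is the base peak.
P(M+6) = C(5,3) × 0.3740^2 × 0.6260^3 = 10 × 0.139876 × 0.24531438 = 0.343136 (base)
P(M+8) = C(5,4) × 0.3740^1 × 0.6260^4 = 5 × 0.3740 × 0.1535668 = 0.287170
Relative intensity = 0.287170 / 0.343136 × 100 = 83.69

83.69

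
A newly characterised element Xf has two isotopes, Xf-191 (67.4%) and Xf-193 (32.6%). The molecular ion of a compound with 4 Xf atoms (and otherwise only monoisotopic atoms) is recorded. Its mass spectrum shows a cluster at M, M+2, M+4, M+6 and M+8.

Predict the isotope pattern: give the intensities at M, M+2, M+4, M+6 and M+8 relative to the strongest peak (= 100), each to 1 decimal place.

51.7 : 100.0 : 72.6 : 23.4 : 2.8

Expanding (0.674 + 0.326)^4:
P(M) = 0.674^4 = 0.206367
P(M+2) = 4 × 0.674^3 × 0.326^1 = 0.399261
P(M+4) = 6 × 0.674^2 × 0.326^2 = 0.289672
P(M+6) = 4 × 0.674^1 × 0.326^3 = 0.093406
P(M+8) = 0.326^4 = 0.011295
The M+2 peak is largest (0.399261); scaling to 100 gives 51.7 : 100.0 : 72.6 : 23.4 : 2.8.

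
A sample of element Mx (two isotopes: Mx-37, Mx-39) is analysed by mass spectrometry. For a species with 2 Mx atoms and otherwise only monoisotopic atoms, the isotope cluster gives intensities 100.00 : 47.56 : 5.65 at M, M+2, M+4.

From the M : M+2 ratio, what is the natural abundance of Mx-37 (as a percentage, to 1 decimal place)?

Write p for the Mx-37 fraction. I(M+2)/I(M) = [C(2,1)·p^1·(1−p)] / p^2 = 2·(1−p)/p = 47.56/100.00 = 0.4756
(1−p)/p = 0.4756/2 = 0.2378  ⇒  p = 1/(1 + 0.2378) = 0.8079
Mx-37: 80.8%, Mx-39: 19.2%.

80.8%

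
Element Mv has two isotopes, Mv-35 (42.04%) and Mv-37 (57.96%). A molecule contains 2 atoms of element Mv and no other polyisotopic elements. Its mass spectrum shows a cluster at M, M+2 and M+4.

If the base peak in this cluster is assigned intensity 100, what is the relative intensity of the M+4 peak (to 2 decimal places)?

Binomial terms of (0.4204 + 0.5796)^2: M 0.1767, M+2 0.4873, M+4 0.3359 → M+2 is the base peak.
P(M+2) = C(2,1) × 0.4204^1 × 0.5796^1 = 2 × 0.4204 × 0.5796 = 0.487328 (base)
P(M+4) = C(2,2) × 0.4204^0 × 0.5796^2 = 1 × 1.0000 × 0.33593616 = 0.335936
Relative intensity = 0.335936 / 0.487328 × 100 = 68.93

68.93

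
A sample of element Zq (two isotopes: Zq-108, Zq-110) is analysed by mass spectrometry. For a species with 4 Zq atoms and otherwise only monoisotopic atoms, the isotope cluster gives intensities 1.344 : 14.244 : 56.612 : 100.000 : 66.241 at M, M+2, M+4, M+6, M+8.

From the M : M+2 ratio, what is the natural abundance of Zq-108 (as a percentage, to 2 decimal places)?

Let p = fractional abundance of Zq-108. I(M+2)/I(M) = [C(4,1)·p^3·(1−p)] / p^4 = 4·(1−p)/p = 14.244/1.344 = 10.5982
(1−p)/p = 10.5982/4 = 2.6496  ⇒  p = 1/(1 + 2.6496) = 0.2740
Zq-108: 27.40%, Zq-110: 72.60%.

27.40%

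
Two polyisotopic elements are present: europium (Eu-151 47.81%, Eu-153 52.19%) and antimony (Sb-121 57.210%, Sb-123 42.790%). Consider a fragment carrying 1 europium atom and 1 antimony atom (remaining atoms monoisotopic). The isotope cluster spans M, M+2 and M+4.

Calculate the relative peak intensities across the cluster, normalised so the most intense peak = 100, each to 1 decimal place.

54.4 : 100.0 : 44.4

Europium pattern (n=1): 0.4781 : 0.5219
Antimony pattern (n=1): 0.5721 : 0.4279
Convolve the two distributions (both contribute in 2-u steps):
  M: 0.4781×0.5721 = 0.273521
  M+2: 0.4781×0.4279 + 0.5219×0.5721 = 0.503158
  M+4: 0.5219×0.4279 = 0.223321
Scale to base peak (0.503158) = 100: 54.4 : 100.0 : 44.4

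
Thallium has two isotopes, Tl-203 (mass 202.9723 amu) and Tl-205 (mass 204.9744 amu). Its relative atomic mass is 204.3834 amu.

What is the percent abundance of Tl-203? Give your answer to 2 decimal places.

29.52%

Writing the weighted mean with unknown fraction x of Tl-203:
202.9723·x + 204.9744·(1 − x) = 204.3834
(202.9723 − 204.9744)·x = 204.3834 − 204.9744
x = -0.5910 / -2.0021 = 0.29519 → 29.52% Tl-203, 70.48% Tl-205.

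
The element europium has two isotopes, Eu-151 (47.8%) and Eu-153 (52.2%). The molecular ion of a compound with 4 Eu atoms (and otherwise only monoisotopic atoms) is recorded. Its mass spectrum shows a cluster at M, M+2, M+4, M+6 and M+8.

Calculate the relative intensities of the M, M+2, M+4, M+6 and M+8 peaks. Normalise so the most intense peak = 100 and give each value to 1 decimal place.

14.0 : 61.0 : 100.0 : 72.8 : 19.9

The 4 Eu atoms are independent, so intensities follow the terms of (0.478 + 0.522)^4.
P(M) = 0.478^4 = 0.052205
P(M+2) = 4 × 0.478^3 × 0.522^1 = 0.228042
P(M+4) = 6 × 0.478^2 × 0.522^2 = 0.373549
P(M+6) = 4 × 0.478^1 × 0.522^3 = 0.271956
P(M+8) = 0.522^4 = 0.074248
The M+4 peak is largest (0.373549); scaling to 100 gives 14.0 : 61.0 : 100.0 : 72.8 : 19.9.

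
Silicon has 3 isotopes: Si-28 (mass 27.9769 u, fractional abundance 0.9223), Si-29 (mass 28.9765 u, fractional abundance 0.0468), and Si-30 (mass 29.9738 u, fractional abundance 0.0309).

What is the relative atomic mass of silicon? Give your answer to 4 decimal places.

Average mass = Σ (abundance × isotope mass) = 0.9223 × 27.9769 + 0.0468 × 28.9765 + 0.0309 × 29.9738
= 25.80309 + 1.35610 + 0.92619 = 28.08538 u

28.0854 u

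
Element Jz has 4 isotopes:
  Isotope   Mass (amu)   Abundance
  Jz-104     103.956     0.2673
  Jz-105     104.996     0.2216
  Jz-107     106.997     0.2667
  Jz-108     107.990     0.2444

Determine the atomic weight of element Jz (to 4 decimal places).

Ar = Σ fᵢ·mᵢ = 0.2673 × 103.956 + 0.2216 × 104.996 + 0.2667 × 106.997 + 0.2444 × 107.990
= 27.78744 + 23.26711 + 28.53610 + 26.39276 = 105.98341 amu

105.9834 amu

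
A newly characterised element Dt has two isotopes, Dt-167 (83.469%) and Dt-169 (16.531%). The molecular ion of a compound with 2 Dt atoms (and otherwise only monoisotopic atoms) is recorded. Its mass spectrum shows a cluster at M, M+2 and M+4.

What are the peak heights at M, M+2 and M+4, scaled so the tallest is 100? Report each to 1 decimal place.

100.0 : 39.6 : 3.9

Each Dt atom is independently Dt-167 (p = 0.83469) or Dt-169 (q = 0.16531); the cluster is the binomial expansion (p + q)^2.
P(M) = 0.83469^2 = 0.696707
P(M+2) = 2 × 0.83469^1 × 0.16531^1 = 0.275965
P(M+4) = 0.16531^2 = 0.027327
The M peak is largest (0.696707); scaling to 100 gives 100.0 : 39.6 : 3.9.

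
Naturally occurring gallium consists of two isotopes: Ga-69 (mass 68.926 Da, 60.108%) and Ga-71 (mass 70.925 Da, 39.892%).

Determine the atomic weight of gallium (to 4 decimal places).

Average mass = Σ (abundance × isotope mass) = 0.60108 × 68.926 + 0.39892 × 70.925
= 41.43004 + 28.29340 = 69.72344 Da

69.7234 Da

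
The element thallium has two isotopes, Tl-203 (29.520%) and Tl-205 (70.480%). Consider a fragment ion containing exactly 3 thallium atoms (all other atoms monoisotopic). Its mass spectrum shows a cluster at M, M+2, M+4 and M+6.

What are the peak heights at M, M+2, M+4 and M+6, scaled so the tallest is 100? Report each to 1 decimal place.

5.8 : 41.9 : 100.0 : 79.6

The 3 Tl atoms are independent, so intensities follow the terms of (0.29520 + 0.70480)^3.
P(M) = 0.29520^3 = 0.025725
P(M+2) = 3 × 0.29520^2 × 0.70480^1 = 0.184255
P(M+4) = 3 × 0.29520^1 × 0.70480^2 = 0.439916
P(M+6) = 0.70480^3 = 0.350104
The M+4 peak is largest (0.439916); scaling to 100 gives 5.8 : 41.9 : 100.0 : 79.6.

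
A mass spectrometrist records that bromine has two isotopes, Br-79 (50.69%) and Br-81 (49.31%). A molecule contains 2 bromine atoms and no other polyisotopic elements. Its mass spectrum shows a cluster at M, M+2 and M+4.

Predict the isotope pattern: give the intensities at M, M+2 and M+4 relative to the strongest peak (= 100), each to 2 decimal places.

Each Br atom is independently Br-79 (p = 0.5069) or Br-81 (q = 0.4931); the cluster is the binomial expansion (p + q)^2.
P(M) = 0.5069^2 = 0.256948
P(M+2) = 2 × 0.5069^1 × 0.4931^1 = 0.499905
P(M+4) = 0.4931^2 = 0.243148
The M+2 peak is largest (0.499905); scaling to 100 gives 51.40 : 100.00 : 48.64.

51.40 : 100.00 : 48.64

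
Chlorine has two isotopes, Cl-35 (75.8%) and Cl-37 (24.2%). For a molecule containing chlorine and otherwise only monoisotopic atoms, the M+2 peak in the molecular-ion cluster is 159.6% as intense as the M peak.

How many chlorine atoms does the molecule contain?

5

The M+2/M ratio from n Cl atoms is n · q/p = n · 0.242/0.758.
n = 1.596 × 0.758/0.242 = 5.00 ≈ 5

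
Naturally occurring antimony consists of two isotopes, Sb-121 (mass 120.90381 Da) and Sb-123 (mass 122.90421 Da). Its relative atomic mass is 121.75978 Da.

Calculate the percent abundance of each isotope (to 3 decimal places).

Sb-121: 57.210%, Sb-123: 42.790%

Let x be the fractional abundance of Sb-121; then Sb-123 has abundance 1 − x.
120.90381·x + 122.90421·(1 − x) = 121.75978
(120.90381 − 122.90421)·x = 121.75978 − 122.90421
x = -1.14443 / -2.00040 = 0.57210 → 57.210% Sb-121, 42.790% Sb-123.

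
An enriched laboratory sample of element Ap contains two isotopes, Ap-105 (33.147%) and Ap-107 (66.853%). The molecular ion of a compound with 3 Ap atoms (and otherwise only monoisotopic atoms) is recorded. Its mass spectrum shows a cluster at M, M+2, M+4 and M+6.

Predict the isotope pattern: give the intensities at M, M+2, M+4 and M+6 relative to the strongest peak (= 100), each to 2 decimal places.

8.19 : 49.58 : 100.00 : 67.23

Expanding (0.33147 + 0.66853)^3:
P(M) = 0.33147^3 = 0.036419
P(M+2) = 3 × 0.33147^2 × 0.66853^1 = 0.220359
P(M+4) = 3 × 0.33147^1 × 0.66853^2 = 0.444434
P(M+6) = 0.66853^3 = 0.298788
The M+4 peak is largest (0.444434); scaling to 100 gives 8.19 : 49.58 : 100.00 : 67.23.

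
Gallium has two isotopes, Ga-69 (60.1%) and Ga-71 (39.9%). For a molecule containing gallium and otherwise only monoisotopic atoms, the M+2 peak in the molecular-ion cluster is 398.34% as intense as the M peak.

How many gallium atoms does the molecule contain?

For n independent Ga atoms, I(M+2)/I(M) = n · (abundance Ga-71) / (abundance Ga-69) = n · 0.399/0.601.
n = 3.9834 × 0.601/0.399 = 6.00 ≈ 6

6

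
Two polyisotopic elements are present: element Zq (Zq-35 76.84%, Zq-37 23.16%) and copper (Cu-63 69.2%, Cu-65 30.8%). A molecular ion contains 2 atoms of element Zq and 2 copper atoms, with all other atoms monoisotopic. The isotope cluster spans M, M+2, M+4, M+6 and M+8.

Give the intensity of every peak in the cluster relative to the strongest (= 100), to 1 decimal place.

Element Zq pattern (n=2): 0.59043856 : 0.35592288 : 0.05363856
Copper pattern (n=2): 0.478864 : 0.426272 : 0.094864
Convolve the two distributions (both contribute in 2-u steps):
  M: 0.59043856×0.478864 = 0.282740
  M+2: 0.59043856×0.426272 + 0.35592288×0.478864 = 0.422126
  M+4: 0.59043856×0.094864 + 0.35592288×0.426272 + 0.05363856×0.478864 = 0.233417
  M+6: 0.35592288×0.094864 + 0.05363856×0.426272 = 0.056629
  M+8: 0.05363856×0.094864 = 0.005088
Scale to base peak (0.422126) = 100: 67.0 : 100.0 : 55.3 : 13.4 : 1.2

67.0 : 100.0 : 55.3 : 13.4 : 1.2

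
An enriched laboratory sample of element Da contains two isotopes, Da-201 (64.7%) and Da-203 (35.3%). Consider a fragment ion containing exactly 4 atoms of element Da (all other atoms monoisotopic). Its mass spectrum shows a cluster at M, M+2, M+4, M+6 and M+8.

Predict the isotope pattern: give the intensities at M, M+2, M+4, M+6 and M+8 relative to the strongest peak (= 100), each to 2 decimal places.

45.82 : 100.00 : 81.84 : 29.77 : 4.06

The 4 Da atoms are independent, so intensities follow the terms of (0.647 + 0.353)^4.
P(M) = 0.647^4 = 0.175233
P(M+2) = 4 × 0.647^3 × 0.353^1 = 0.382426
P(M+4) = 6 × 0.647^2 × 0.353^2 = 0.312975
P(M+6) = 4 × 0.647^1 × 0.353^3 = 0.113838
P(M+8) = 0.353^4 = 0.015527
The M+2 peak is largest (0.382426); scaling to 100 gives 45.82 : 100.00 : 81.84 : 29.77 : 4.06.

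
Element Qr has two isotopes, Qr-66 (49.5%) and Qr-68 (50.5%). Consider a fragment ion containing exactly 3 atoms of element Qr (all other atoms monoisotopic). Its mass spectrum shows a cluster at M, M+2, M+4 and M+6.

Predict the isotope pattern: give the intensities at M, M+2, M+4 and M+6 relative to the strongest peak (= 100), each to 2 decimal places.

32.03 : 98.02 : 100.00 : 34.01

Each Qr atom is independently Qr-66 (p = 0.495) or Qr-68 (q = 0.505); the cluster is the binomial expansion (p + q)^3.
P(M) = 0.495^3 = 0.121287
P(M+2) = 3 × 0.495^2 × 0.505^1 = 0.371213
P(M+4) = 3 × 0.495^1 × 0.505^2 = 0.378712
P(M+6) = 0.505^3 = 0.128788
The M+4 peak is largest (0.378712); scaling to 100 gives 32.03 : 98.02 : 100.00 : 34.01.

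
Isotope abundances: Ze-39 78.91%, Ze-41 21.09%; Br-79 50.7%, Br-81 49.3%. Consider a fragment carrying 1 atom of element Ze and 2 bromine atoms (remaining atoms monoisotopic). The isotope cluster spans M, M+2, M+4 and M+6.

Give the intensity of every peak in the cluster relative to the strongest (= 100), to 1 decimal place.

45.2 : 100.0 : 66.2 : 11.4

Element Ze pattern (n=1): 0.7891 : 0.2109
Bromine pattern (n=2): 0.257049 : 0.499902 : 0.243049
Convolve the two distributions (both contribute in 2-u steps):
  M: 0.7891×0.257049 = 0.202837
  M+2: 0.7891×0.499902 + 0.2109×0.257049 = 0.448684
  M+4: 0.7891×0.243049 + 0.2109×0.499902 = 0.297219
  M+6: 0.2109×0.243049 = 0.051259
Scale to base peak (0.448684) = 100: 45.2 : 100.0 : 66.2 : 11.4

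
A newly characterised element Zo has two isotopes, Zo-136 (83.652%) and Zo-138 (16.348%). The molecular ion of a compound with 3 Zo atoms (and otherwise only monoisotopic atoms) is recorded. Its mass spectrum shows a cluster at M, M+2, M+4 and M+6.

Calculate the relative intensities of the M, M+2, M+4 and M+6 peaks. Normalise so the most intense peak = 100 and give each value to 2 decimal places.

100.00 : 58.63 : 11.46 : 0.75

Expanding (0.83652 + 0.16348)^3:
P(M) = 0.83652^3 = 0.585368
P(M+2) = 3 × 0.83652^2 × 0.16348^1 = 0.343193
P(M+4) = 3 × 0.83652^1 × 0.16348^2 = 0.067070
P(M+6) = 0.16348^3 = 0.004369
The M peak is largest (0.585368); scaling to 100 gives 100.00 : 58.63 : 11.46 : 0.75.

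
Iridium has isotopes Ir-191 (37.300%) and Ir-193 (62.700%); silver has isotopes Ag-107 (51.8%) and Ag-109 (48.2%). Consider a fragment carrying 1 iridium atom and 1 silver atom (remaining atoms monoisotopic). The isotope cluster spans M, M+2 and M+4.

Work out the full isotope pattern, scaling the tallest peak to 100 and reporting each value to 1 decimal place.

38.3 : 100.0 : 59.9

Iridium pattern (n=1): 0.3730 : 0.6270
Silver pattern (n=1): 0.5180 : 0.4820
Convolve the two distributions (both contribute in 2-u steps):
  M: 0.3730×0.5180 = 0.193214
  M+2: 0.3730×0.4820 + 0.6270×0.5180 = 0.504572
  M+4: 0.6270×0.4820 = 0.302214
Scale to base peak (0.504572) = 100: 38.3 : 100.0 : 59.9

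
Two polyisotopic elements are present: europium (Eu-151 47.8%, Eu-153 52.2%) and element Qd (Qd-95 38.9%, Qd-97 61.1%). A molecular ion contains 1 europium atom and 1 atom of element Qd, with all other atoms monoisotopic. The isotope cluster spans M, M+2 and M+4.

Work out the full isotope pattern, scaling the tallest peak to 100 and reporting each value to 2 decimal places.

37.56 : 100.00 : 64.42

Europium pattern (n=1): 0.4780 : 0.5220
Element Qd pattern (n=1): 0.3890 : 0.6110
Convolve the two distributions (both contribute in 2-u steps):
  M: 0.4780×0.3890 = 0.185942
  M+2: 0.4780×0.6110 + 0.5220×0.3890 = 0.495116
  M+4: 0.5220×0.6110 = 0.318942
Scale to base peak (0.495116) = 100: 37.56 : 100.00 : 64.42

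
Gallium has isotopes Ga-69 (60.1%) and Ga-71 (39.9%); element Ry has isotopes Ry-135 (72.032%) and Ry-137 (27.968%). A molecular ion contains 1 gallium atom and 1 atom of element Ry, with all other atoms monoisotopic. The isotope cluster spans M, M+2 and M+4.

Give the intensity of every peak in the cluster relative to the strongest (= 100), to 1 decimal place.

95.0 : 100.0 : 24.5

Gallium pattern (n=1): 0.6010 : 0.3990
Element Ry pattern (n=1): 0.72032 : 0.27968
Convolve the two distributions (both contribute in 2-u steps):
  M: 0.6010×0.72032 = 0.432912
  M+2: 0.6010×0.27968 + 0.3990×0.72032 = 0.455495
  M+4: 0.3990×0.27968 = 0.111592
Scale to base peak (0.455495) = 100: 95.0 : 100.0 : 24.5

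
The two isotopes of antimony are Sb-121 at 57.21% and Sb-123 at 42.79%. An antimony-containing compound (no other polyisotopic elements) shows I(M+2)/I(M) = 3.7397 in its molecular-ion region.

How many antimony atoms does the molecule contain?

With n Sb atoms, P(M+2)/P(M) = C(n,1)·p^(n−1)q / p^n = n·q/p = n · 0.4279/0.5721.
n = 3.7397 × 0.5721/0.4279 = 5.00 ≈ 5

5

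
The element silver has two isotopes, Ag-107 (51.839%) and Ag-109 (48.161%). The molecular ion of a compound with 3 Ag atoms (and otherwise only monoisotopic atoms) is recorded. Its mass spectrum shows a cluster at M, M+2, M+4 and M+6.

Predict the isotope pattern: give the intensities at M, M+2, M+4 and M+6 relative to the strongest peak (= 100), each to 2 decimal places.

35.88 : 100.00 : 92.90 : 28.77

The 3 Ag atoms are independent, so intensities follow the terms of (0.51839 + 0.48161)^3.
P(M) = 0.51839^3 = 0.139306
P(M+2) = 3 × 0.51839^2 × 0.48161^1 = 0.388267
P(M+4) = 3 × 0.51839^1 × 0.48161^2 = 0.360719
P(M+6) = 0.48161^3 = 0.111709
The M+2 peak is largest (0.388267); scaling to 100 gives 35.88 : 100.00 : 92.90 : 28.77.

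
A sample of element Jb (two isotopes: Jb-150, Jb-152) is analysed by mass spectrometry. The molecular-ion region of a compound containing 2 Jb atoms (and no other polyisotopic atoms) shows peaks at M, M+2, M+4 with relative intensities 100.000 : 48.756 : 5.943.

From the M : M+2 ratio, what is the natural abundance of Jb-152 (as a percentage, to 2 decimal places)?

19.60%

Write p for the Jb-150 fraction. I(M+2)/I(M) = [C(2,1)·p^1·(1−p)] / p^2 = 2·(1−p)/p = 48.756/100.000 = 0.4876
(1−p)/p = 0.4876/2 = 0.2438  ⇒  p = 1/(1 + 0.2438) = 0.8040
Jb-150: 80.40%, Jb-152: 19.60%.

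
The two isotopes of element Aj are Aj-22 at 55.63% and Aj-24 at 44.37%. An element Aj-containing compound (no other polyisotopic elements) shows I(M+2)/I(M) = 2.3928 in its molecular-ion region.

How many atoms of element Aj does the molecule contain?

3

For n independent Aj atoms, I(M+2)/I(M) = n · (abundance Aj-24) / (abundance Aj-22) = n · 0.4437/0.5563.
n = 2.3928 × 0.5563/0.4437 = 3.00 ≈ 3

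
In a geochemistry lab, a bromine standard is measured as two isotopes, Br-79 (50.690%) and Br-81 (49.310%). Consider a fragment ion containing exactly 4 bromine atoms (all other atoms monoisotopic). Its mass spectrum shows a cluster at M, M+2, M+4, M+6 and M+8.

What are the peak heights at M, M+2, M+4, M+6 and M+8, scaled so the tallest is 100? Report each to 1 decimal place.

Expanding (0.50690 + 0.49310)^4:
P(M) = 0.50690^4 = 0.066022
P(M+2) = 4 × 0.50690^3 × 0.49310^1 = 0.256899
P(M+4) = 6 × 0.50690^2 × 0.49310^2 = 0.374857
P(M+6) = 4 × 0.50690^1 × 0.49310^3 = 0.243101
P(M+8) = 0.49310^4 = 0.059121
The M+4 peak is largest (0.374857); scaling to 100 gives 17.6 : 68.5 : 100.0 : 64.9 : 15.8.

17.6 : 68.5 : 100.0 : 64.9 : 15.8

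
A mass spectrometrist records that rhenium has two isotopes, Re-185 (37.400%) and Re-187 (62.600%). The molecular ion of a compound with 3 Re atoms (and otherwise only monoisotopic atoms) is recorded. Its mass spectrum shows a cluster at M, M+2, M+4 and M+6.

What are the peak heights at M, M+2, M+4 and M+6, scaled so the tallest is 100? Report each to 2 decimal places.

11.90 : 59.74 : 100.00 : 55.79

Each Re atom is independently Re-185 (p = 0.37400) or Re-187 (q = 0.62600); the cluster is the binomial expansion (p + q)^3.
P(M) = 0.37400^3 = 0.052314
P(M+2) = 3 × 0.37400^2 × 0.62600^1 = 0.262687
P(M+4) = 3 × 0.37400^1 × 0.62600^2 = 0.439685
P(M+6) = 0.62600^3 = 0.245314
The M+4 peak is largest (0.439685); scaling to 100 gives 11.90 : 59.74 : 100.00 : 55.79.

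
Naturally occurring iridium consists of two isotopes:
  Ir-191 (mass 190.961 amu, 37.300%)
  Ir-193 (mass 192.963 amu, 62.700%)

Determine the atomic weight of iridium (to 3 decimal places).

192.216 amu

The abundance-weighted mean is 0.37300 × 190.961 + 0.62700 × 192.963
= 71.2285 + 120.9878 = 192.2163 amu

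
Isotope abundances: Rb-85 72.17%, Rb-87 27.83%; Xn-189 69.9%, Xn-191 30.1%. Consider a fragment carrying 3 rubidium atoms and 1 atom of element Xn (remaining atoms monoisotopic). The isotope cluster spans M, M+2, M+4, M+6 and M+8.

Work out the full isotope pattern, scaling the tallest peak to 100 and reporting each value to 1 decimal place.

63.0 : 100.0 : 59.5 : 15.7 : 1.6

Rubidium pattern (n=3): 0.37589809 : 0.43485841 : 0.16768892 : 0.02155458
Element Xn pattern (n=1): 0.6990 : 0.3010
Convolve the two distributions (both contribute in 2-u steps):
  M: 0.37589809×0.6990 = 0.262753
  M+2: 0.37589809×0.3010 + 0.43485841×0.6990 = 0.417111
  M+4: 0.43485841×0.3010 + 0.16768892×0.6990 = 0.248107
  M+6: 0.16768892×0.3010 + 0.02155458×0.6990 = 0.065541
  M+8: 0.02155458×0.3010 = 0.006488
Scale to base peak (0.417111) = 100: 63.0 : 100.0 : 59.5 : 15.7 : 1.6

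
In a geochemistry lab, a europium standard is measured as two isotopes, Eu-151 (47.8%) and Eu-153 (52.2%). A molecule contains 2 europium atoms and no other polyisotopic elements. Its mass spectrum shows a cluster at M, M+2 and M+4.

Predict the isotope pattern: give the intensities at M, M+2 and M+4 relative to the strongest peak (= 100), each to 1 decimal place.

45.8 : 100.0 : 54.6

Each Eu atom is independently Eu-151 (p = 0.478) or Eu-153 (q = 0.522); the cluster is the binomial expansion (p + q)^2.
P(M) = 0.478^2 = 0.228484
P(M+2) = 2 × 0.478^1 × 0.522^1 = 0.499032
P(M+4) = 0.522^2 = 0.272484
The M+2 peak is largest (0.499032); scaling to 100 gives 45.8 : 100.0 : 54.6.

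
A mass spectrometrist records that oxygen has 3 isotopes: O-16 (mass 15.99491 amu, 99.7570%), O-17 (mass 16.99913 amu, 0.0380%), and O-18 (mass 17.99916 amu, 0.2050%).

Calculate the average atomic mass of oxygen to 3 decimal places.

Ar = Σ fᵢ·mᵢ = 0.997570 × 15.99491 + 0.000380 × 16.99913 + 0.002050 × 17.99916
= 15.956042 + 0.006460 + 0.036898 = 15.999400 amu

15.999 amu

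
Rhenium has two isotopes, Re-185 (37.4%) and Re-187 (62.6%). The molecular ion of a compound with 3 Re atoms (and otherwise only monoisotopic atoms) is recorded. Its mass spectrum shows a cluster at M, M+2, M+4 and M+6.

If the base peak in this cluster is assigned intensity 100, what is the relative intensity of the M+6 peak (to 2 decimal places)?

55.79

(0.374 + 0.626)^3 gives M 0.0523, M+2 0.2627, M+4 0.4397, M+6 0.2453; the largest is M+4.
P(M+4) = C(3,2) × 0.374^1 × 0.626^2 = 3 × 0.3740 × 0.391876 = 0.439685 (base)
P(M+6) = C(3,3) × 0.374^0 × 0.626^3 = 1 × 1.0000 × 0.24531438 = 0.245314
Relative intensity = 0.245314 / 0.439685 × 100 = 55.79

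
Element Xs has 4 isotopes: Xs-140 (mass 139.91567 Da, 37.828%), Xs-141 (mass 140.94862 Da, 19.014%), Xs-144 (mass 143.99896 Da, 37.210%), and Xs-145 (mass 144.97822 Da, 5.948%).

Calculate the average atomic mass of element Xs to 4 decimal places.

141.9326 Da

The abundance-weighted mean is 0.37828 × 139.91567 + 0.19014 × 140.94862 + 0.37210 × 143.99896 + 0.05948 × 144.97822
= 52.927300 + 26.799971 + 53.582013 + 8.623305 = 141.932589 Da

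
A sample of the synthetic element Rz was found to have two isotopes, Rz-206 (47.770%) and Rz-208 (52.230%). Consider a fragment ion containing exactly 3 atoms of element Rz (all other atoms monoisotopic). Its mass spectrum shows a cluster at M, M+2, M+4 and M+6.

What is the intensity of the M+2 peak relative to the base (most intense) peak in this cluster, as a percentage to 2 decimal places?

91.46%

Binomial terms of (0.47770 + 0.52230)^3: M 0.1090, M+2 0.3576, M+4 0.3909, M+6 0.1425 → M+4 is the base peak.
P(M+4) = C(3,2) × 0.47770^1 × 0.52230^2 = 3 × 0.4777 × 0.27279729 = 0.390946 (base)
P(M+2) = C(3,1) × 0.47770^2 × 0.52230^1 = 3 × 0.22819729 × 0.5223 = 0.357562
Relative intensity = 0.357562 / 0.390946 × 100 = 91.46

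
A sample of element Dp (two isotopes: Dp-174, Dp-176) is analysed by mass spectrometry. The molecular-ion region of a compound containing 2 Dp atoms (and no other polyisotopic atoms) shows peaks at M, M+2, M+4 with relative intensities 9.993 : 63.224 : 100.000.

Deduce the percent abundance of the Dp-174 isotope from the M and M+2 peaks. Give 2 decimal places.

If p is the fraction of Dp that is Dp-174, then I(M+2)/I(M) = [C(2,1)·p^1·(1−p)] / p^2 = 2·(1−p)/p = 63.224/9.993 = 6.3268
(1−p)/p = 6.3268/2 = 3.1634  ⇒  p = 1/(1 + 3.1634) = 0.2402
Dp-174: 24.02%, Dp-176: 75.98%.

24.02%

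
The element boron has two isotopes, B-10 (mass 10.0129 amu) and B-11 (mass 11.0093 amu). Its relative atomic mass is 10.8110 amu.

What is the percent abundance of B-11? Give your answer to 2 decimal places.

Let x be the fractional abundance of B-10; then B-11 has abundance 1 − x.
10.0129·x + 11.0093·(1 − x) = 10.8110
(10.0129 − 11.0093)·x = 10.8110 − 11.0093
x = -0.1983 / -0.9964 = 0.19902 → 19.90% B-10, 80.10% B-11.

80.10%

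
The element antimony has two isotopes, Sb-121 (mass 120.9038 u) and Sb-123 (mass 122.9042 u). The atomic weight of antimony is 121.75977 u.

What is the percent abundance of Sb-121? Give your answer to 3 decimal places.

Writing the weighted mean with unknown fraction x of Sb-121:
120.9038·x + 122.9042·(1 − x) = 121.75977
(120.9038 − 122.9042)·x = 121.75977 − 122.9042
x = -1.14443 / -2.0004 = 0.57210 → 57.210% Sb-121, 42.790% Sb-123.

57.210%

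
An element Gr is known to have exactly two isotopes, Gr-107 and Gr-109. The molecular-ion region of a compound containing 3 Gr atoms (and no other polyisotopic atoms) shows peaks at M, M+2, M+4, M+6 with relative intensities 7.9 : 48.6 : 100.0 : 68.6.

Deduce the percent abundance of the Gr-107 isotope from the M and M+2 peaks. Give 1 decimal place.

32.8%

If p is the fraction of Gr that is Gr-107, then I(M+2)/I(M) = [C(3,1)·p^2·(1−p)] / p^3 = 3·(1−p)/p = 48.6/7.9 = 6.1519
(1−p)/p = 6.1519/3 = 2.0506  ⇒  p = 1/(1 + 2.0506) = 0.3278
Gr-107: 32.8%, Gr-109: 67.2%.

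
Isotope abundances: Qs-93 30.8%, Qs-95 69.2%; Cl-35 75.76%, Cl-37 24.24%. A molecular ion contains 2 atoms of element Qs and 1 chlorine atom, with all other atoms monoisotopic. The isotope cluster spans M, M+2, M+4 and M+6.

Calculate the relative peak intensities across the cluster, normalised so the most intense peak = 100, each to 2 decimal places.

Element Qs pattern (n=2): 0.094864 : 0.426272 : 0.478864
Chlorine pattern (n=1): 0.7576 : 0.2424
Convolve the two distributions (both contribute in 2-u steps):
  M: 0.094864×0.7576 = 0.071869
  M+2: 0.094864×0.2424 + 0.426272×0.7576 = 0.345939
  M+4: 0.426272×0.2424 + 0.478864×0.7576 = 0.466116
  M+6: 0.478864×0.2424 = 0.116077
Scale to base peak (0.466116) = 100: 15.42 : 74.22 : 100.00 : 24.90

15.42 : 74.22 : 100.00 : 24.90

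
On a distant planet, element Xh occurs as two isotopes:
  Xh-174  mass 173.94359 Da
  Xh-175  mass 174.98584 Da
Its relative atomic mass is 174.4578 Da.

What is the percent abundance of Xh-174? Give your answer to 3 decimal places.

50.663%

Let x be the fractional abundance of Xh-174; then Xh-175 has abundance 1 − x.
173.94359·x + 174.98584·(1 − x) = 174.4578
(173.94359 − 174.98584)·x = 174.4578 − 174.98584
x = -0.52804 / -1.04225 = 0.50663 → 50.663% Xh-174, 49.337% Xh-175.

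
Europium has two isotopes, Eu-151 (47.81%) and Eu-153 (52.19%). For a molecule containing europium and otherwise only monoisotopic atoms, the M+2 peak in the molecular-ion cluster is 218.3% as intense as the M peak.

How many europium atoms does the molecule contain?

For n independent Eu atoms, I(M+2)/I(M) = n · (abundance Eu-153) / (abundance Eu-151) = n · 0.5219/0.4781.
n = 2.183 × 0.4781/0.5219 = 2.00 ≈ 2

2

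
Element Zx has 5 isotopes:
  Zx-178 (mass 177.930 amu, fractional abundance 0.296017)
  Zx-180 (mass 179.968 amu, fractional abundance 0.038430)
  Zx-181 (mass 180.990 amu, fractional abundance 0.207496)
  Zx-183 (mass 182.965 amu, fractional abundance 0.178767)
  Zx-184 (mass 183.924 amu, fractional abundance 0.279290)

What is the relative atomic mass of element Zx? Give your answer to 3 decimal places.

181.217 amu

The abundance-weighted mean is 0.296017 × 177.930 + 0.038430 × 179.968 + 0.207496 × 180.990 + 0.178767 × 182.965 + 0.279290 × 183.924
= 52.6703 + 6.9162 + 37.5547 + 32.7081 + 51.3681 = 181.2174 amu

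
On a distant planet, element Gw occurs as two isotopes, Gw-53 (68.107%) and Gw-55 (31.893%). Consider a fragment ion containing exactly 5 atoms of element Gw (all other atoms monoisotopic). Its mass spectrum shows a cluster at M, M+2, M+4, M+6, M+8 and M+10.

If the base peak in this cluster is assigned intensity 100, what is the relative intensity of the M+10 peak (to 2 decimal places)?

(0.68107 + 0.31893)^5 gives M 0.1465, M+2 0.3431, M+4 0.3213, M+6 0.1505, M+8 0.0352, M+10 0.0033; the largest is M+2.
P(M+2) = C(5,1) × 0.68107^4 × 0.31893^1 = 5 × 0.21516271 × 0.31893 = 0.343109 (base)
P(M+10) = C(5,5) × 0.68107^0 × 0.31893^5 = 1 × 1.0000 × 0.00329972 = 0.003300
Relative intensity = 0.003300 / 0.343109 × 100 = 0.96

0.96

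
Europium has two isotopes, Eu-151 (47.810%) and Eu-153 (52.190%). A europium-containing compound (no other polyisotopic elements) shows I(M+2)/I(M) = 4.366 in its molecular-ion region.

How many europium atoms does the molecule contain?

For n independent Eu atoms, I(M+2)/I(M) = n · (abundance Eu-153) / (abundance Eu-151) = n · 0.52190/0.47810.
n = 4.366 × 0.47810/0.52190 = 4.00 ≈ 4

4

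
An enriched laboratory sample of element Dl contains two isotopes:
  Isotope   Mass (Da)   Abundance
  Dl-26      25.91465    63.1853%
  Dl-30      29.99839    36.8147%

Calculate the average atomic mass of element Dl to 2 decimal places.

Weight each isotope mass by its fractional abundance: 0.631853 × 25.91465 + 0.368147 × 29.99839
= 16.374249 + 11.043817 = 27.418066 Da

27.42 Da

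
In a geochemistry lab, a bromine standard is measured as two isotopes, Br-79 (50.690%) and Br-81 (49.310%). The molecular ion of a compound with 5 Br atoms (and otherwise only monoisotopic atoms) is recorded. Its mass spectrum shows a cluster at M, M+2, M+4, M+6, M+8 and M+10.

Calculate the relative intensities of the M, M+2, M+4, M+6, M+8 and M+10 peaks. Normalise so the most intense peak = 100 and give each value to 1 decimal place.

Expanding (0.50690 + 0.49310)^5:
P(M) = 0.50690^5 = 0.033467
P(M+2) = 5 × 0.50690^4 × 0.49310^1 = 0.162777
P(M+4) = 10 × 0.50690^3 × 0.49310^2 = 0.316692
P(M+6) = 10 × 0.50690^2 × 0.49310^3 = 0.308070
P(M+8) = 5 × 0.50690^1 × 0.49310^4 = 0.149842
P(M+10) = 0.49310^5 = 0.029152
The M+4 peak is largest (0.316692); scaling to 100 gives 10.6 : 51.4 : 100.0 : 97.3 : 47.3 : 9.2.

10.6 : 51.4 : 100.0 : 97.3 : 47.3 : 9.2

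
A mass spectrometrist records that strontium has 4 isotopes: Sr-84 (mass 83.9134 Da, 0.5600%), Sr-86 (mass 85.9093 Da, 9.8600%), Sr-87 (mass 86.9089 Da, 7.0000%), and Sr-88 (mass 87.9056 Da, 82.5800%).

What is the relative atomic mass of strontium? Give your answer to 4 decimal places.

The abundance-weighted mean is 0.005600 × 83.9134 + 0.098600 × 85.9093 + 0.070000 × 86.9089 + 0.825800 × 87.9056
= 0.46992 + 8.47066 + 6.08362 + 72.59244 = 87.61664 Da

87.6166 Da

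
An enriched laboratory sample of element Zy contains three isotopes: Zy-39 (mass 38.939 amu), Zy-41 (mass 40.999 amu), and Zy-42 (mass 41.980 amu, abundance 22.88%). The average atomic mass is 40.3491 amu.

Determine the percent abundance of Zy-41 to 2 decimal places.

Let x and y be the fractions of Zy-39 and Zy-41. Then x + y = 1 − 0.2288 = 0.7712 and 38.939x + 40.999y = 40.3491 − 0.2288×41.980 = 30.744076.
Substituting: 38.939x + 40.999(0.7712 − x) = 30.744076
(38.939 − 40.999)x = -0.8743528  ⇒  x = 0.42444, y = 0.34676
Zy-39: 42.44%, Zy-41: 34.68%.

34.68%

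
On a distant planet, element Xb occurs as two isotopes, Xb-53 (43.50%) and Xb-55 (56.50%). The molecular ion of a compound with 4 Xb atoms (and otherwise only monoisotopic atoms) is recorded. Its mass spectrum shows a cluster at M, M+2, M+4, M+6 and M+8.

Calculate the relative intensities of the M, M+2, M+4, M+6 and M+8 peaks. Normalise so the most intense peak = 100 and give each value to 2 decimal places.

9.88 : 51.33 : 100.00 : 86.59 : 28.12

Each Xb atom is independently Xb-53 (p = 0.4350) or Xb-55 (q = 0.5650); the cluster is the binomial expansion (p + q)^4.
P(M) = 0.4350^4 = 0.035806
P(M+2) = 4 × 0.4350^3 × 0.5650^1 = 0.186027
P(M+4) = 6 × 0.4350^2 × 0.5650^2 = 0.362432
P(M+6) = 4 × 0.4350^1 × 0.5650^3 = 0.313830
P(M+8) = 0.5650^4 = 0.101905
The M+4 peak is largest (0.362432); scaling to 100 gives 9.88 : 51.33 : 100.00 : 86.59 : 28.12.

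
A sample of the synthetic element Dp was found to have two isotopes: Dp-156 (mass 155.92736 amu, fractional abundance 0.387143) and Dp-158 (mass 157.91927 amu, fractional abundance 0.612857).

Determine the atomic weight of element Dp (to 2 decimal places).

Weight each isotope mass by its fractional abundance: 0.387143 × 155.92736 + 0.612857 × 157.91927
= 60.366186 + 96.781930 = 157.148116 amu

157.15 amu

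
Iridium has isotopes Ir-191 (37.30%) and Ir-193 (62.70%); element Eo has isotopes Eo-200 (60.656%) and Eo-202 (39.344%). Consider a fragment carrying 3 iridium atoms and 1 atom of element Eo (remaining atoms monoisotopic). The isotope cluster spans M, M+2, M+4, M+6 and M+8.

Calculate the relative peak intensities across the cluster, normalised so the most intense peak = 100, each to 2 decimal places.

Iridium pattern (n=3): 0.05189512 : 0.26170165 : 0.43991135 : 0.24649188
Element Eo pattern (n=1): 0.60656 : 0.39344
Convolve the two distributions (both contribute in 2-u steps):
  M: 0.05189512×0.60656 = 0.031478
  M+2: 0.05189512×0.39344 + 0.26170165×0.60656 = 0.179155
  M+4: 0.26170165×0.39344 + 0.43991135×0.60656 = 0.369797
  M+6: 0.43991135×0.39344 + 0.24649188×0.60656 = 0.322591
  M+8: 0.24649188×0.39344 = 0.096980
Scale to base peak (0.369797) = 100: 8.51 : 48.45 : 100.00 : 87.23 : 26.23

8.51 : 48.45 : 100.00 : 87.23 : 26.23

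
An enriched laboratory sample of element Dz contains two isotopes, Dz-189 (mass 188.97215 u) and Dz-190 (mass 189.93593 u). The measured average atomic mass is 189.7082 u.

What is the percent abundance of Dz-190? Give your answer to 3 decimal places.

76.371%

Writing the weighted mean with unknown fraction x of Dz-189:
188.97215·x + 189.93593·(1 − x) = 189.7082
(188.97215 − 189.93593)·x = 189.7082 − 189.93593
x = -0.22773 / -0.96378 = 0.23629 → 23.629% Dz-189, 76.371% Dz-190.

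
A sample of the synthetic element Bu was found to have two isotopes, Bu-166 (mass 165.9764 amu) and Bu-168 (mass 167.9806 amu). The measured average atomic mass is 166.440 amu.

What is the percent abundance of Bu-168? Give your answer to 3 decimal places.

23.131%

Let x be the fractional abundance of Bu-166; then Bu-168 has abundance 1 − x.
165.9764·x + 167.9806·(1 − x) = 166.440
(165.9764 − 167.9806)·x = 166.440 − 167.9806
x = -1.5406 / -2.0042 = 0.76869 → 76.869% Bu-166, 23.131% Bu-168.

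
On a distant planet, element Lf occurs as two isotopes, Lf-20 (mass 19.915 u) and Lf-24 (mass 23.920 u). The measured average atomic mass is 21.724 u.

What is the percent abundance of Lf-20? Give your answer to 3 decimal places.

With x = fraction of Lf-20 (so Lf-24 is 1 − x):
19.915·x + 23.920·(1 − x) = 21.724
(19.915 − 23.920)·x = 21.724 − 23.920
x = -2.196 / -4.005 = 0.54831 → 54.831% Lf-20, 45.169% Lf-24.

54.831%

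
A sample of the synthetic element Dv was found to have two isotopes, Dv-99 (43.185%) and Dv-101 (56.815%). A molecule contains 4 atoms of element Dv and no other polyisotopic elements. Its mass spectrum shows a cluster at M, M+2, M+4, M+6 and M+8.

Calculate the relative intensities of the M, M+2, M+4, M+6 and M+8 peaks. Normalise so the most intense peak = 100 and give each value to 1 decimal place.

Each Dv atom is independently Dv-99 (p = 0.43185) or Dv-101 (q = 0.56815); the cluster is the binomial expansion (p + q)^4.
P(M) = 0.43185^4 = 0.034780
P(M+2) = 4 × 0.43185^3 × 0.56815^1 = 0.183030
P(M+4) = 6 × 0.43185^2 × 0.56815^2 = 0.361196
P(M+6) = 4 × 0.43185^1 × 0.56815^3 = 0.316798
P(M+8) = 0.56815^4 = 0.104196
The M+4 peak is largest (0.361196); scaling to 100 gives 9.6 : 50.7 : 100.0 : 87.7 : 28.8.

9.6 : 50.7 : 100.0 : 87.7 : 28.8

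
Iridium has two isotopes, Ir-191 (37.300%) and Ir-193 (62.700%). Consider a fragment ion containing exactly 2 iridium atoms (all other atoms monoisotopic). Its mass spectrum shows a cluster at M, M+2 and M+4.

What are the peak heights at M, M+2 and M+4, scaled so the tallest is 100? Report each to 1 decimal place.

29.7 : 100.0 : 84.0

Each Ir atom is independently Ir-191 (p = 0.37300) or Ir-193 (q = 0.62700); the cluster is the binomial expansion (p + q)^2.
P(M) = 0.37300^2 = 0.139129
P(M+2) = 2 × 0.37300^1 × 0.62700^1 = 0.467742
P(M+4) = 0.62700^2 = 0.393129
The M+2 peak is largest (0.467742); scaling to 100 gives 29.7 : 100.0 : 84.0.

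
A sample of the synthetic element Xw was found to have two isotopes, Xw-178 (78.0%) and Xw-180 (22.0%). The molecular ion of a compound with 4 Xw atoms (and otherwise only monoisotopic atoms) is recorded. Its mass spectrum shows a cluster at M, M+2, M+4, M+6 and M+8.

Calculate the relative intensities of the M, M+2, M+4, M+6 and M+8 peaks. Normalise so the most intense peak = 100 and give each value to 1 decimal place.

Each Xw atom is independently Xw-178 (p = 0.780) or Xw-180 (q = 0.220); the cluster is the binomial expansion (p + q)^4.
P(M) = 0.780^4 = 0.370151
P(M+2) = 4 × 0.780^3 × 0.220^1 = 0.417606
P(M+4) = 6 × 0.780^2 × 0.220^2 = 0.176679
P(M+6) = 4 × 0.780^1 × 0.220^3 = 0.033222
P(M+8) = 0.220^4 = 0.002343
The M+2 peak is largest (0.417606); scaling to 100 gives 88.6 : 100.0 : 42.3 : 8.0 : 0.6.

88.6 : 100.0 : 42.3 : 8.0 : 0.6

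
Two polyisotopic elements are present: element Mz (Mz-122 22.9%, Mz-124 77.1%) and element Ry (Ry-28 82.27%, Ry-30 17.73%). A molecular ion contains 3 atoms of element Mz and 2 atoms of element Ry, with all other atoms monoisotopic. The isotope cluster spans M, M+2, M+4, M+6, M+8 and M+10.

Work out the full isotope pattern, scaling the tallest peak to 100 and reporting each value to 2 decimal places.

1.88 : 19.76 : 72.07 : 100.00 : 33.83 : 3.33

Element Mz pattern (n=3): 0.01200899 : 0.12129603 : 0.40838097 : 0.45831401
Element Ry pattern (n=2): 0.67683529 : 0.29172942 : 0.03143529
Convolve the two distributions (both contribute in 2-u steps):
  M: 0.01200899×0.67683529 = 0.008128
  M+2: 0.01200899×0.29172942 + 0.12129603×0.67683529 = 0.085601
  M+4: 0.01200899×0.03143529 + 0.12129603×0.29172942 + 0.40838097×0.67683529 = 0.312170
  M+6: 0.12129603×0.03143529 + 0.40838097×0.29172942 + 0.45831401×0.67683529 = 0.433153
  M+8: 0.40838097×0.03143529 + 0.45831401×0.29172942 = 0.146541
  M+10: 0.45831401×0.03143529 = 0.014407
Scale to base peak (0.433153) = 100: 1.88 : 19.76 : 72.07 : 100.00 : 33.83 : 3.33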